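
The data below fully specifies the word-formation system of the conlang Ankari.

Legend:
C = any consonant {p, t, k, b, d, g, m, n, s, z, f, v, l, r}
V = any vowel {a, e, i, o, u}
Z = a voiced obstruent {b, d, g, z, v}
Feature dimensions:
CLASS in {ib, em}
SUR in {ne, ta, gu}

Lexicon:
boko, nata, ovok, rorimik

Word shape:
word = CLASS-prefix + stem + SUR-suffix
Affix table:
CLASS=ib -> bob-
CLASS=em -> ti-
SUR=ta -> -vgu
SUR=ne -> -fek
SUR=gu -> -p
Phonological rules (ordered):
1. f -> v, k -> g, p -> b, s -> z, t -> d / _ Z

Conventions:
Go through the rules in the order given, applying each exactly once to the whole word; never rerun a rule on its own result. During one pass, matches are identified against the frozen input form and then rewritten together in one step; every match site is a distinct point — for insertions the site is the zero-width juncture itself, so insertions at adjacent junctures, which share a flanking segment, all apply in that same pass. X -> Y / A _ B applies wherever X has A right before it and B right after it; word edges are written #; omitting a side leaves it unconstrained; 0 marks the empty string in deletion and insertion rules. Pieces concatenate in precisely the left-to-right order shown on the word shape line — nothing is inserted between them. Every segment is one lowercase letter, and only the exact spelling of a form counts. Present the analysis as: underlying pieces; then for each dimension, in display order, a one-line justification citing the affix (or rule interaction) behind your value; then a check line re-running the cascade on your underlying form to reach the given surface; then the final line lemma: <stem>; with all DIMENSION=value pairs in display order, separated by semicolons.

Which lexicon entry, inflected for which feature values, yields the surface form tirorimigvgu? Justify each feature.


underlying: ti-rorimik-vgu
CLASS=em - signalled by the affix ti-
SUR=ta - signalled by the affix -vgu
check: tirorimikvgu -> tirorimigvgu
lemma: rorimik; CLASS=em; SUR=ta


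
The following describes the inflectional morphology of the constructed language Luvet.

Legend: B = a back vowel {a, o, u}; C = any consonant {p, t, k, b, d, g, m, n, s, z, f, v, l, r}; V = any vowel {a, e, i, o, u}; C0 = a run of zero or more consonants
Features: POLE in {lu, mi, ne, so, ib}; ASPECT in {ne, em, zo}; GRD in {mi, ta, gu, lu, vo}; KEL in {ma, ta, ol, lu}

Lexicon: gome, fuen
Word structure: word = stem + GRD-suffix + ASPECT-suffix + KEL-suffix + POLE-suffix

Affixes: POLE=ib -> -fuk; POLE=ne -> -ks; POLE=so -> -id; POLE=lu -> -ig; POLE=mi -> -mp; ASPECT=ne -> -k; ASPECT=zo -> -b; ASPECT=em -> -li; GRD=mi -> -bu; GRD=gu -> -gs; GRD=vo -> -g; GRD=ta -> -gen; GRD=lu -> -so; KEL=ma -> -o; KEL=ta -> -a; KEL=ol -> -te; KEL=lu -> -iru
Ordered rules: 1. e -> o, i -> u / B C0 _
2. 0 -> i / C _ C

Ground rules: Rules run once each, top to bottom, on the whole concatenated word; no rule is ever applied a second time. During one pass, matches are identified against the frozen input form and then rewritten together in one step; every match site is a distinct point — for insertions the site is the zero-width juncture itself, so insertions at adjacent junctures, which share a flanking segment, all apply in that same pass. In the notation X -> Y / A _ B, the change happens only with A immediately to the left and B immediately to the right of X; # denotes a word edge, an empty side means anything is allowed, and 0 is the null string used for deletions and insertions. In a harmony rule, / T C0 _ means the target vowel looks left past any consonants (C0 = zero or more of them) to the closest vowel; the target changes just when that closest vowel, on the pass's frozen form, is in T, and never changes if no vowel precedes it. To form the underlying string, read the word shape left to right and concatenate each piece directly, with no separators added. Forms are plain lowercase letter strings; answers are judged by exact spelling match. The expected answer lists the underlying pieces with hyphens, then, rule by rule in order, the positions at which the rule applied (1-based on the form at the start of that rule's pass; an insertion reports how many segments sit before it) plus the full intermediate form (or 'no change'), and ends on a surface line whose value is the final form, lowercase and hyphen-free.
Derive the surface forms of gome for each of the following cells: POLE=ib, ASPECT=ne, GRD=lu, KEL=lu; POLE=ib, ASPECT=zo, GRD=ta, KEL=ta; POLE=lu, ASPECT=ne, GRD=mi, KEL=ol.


cell POLE=ib, ASPECT=ne, GRD=lu, KEL=lu:
underlying: gome-so-k-iru-fuk
1. e -> o, i -> u / B C0 _: fires at position(s) 4, 8: gomosokurufuk
2. 0 -> i / C _ C: no change
surface: gomosokurufuk

cell POLE=ib, ASPECT=zo, GRD=ta, KEL=ta:
underlying: gome-gen-b-a-fuk
1. e -> o, i -> u / B C0 _: fires at position(s) 4: gomogenbafuk
2. 0 -> i / C _ C: inserts after position(s) 7: gomogenibafuk
surface: gomogenibafuk

cell POLE=lu, ASPECT=ne, GRD=mi, KEL=ol:
underlying: gome-bu-k-te-ig
1. e -> o, i -> u / B C0 _: fires at position(s) 4, 9: gomobuktoig
2. 0 -> i / C _ C: inserts after position(s) 7: gomobukitoig
surface: gomobukitoig


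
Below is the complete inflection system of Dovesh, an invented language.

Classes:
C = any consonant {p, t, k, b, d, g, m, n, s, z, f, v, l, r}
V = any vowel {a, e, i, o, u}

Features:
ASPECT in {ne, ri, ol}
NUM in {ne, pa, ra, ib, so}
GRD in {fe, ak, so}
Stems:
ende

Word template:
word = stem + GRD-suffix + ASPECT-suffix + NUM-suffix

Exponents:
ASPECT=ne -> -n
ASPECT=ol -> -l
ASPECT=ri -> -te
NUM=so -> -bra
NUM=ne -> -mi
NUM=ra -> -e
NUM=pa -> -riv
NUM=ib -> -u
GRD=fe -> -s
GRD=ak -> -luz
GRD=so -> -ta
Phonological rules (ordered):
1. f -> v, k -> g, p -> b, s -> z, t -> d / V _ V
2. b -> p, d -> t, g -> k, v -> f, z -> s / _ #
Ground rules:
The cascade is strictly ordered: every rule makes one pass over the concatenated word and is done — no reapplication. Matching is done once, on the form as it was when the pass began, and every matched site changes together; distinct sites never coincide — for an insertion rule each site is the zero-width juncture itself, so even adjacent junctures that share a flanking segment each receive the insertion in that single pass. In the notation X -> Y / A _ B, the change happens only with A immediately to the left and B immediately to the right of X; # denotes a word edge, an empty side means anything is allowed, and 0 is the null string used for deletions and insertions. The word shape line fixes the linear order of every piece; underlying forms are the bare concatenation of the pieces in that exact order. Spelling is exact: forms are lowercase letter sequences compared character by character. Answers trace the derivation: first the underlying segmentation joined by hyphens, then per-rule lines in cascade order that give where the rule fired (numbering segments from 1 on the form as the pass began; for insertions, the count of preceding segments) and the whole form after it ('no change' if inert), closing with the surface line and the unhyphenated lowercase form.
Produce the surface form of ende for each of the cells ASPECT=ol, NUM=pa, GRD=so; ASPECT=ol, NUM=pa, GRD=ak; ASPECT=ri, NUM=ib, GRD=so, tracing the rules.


cell ASPECT=ol, NUM=pa, GRD=so:
underlying: ende-ta-l-riv
1. f -> v, k -> g, p -> b, s -> z, t -> d / V _ V: fires at position(s) 5: endedalriv
2. b -> p, d -> t, g -> k, v -> f, z -> s / _ #: fires at position(s) 10: endedalrif
surface: endedalrif

cell ASPECT=ol, NUM=pa, GRD=ak:
underlying: ende-luz-l-riv
1. f -> v, k -> g, p -> b, s -> z, t -> d / V _ V: no change
2. b -> p, d -> t, g -> k, v -> f, z -> s / _ #: fires at position(s) 11: endeluzlrif
surface: endeluzlrif

cell ASPECT=ri, NUM=ib, GRD=so:
underlying: ende-ta-te-u
1. f -> v, k -> g, p -> b, s -> z, t -> d / V _ V: fires at position(s) 5, 7: endedadeu
2. b -> p, d -> t, g -> k, v -> f, z -> s / _ #: no change
surface: endedadeu


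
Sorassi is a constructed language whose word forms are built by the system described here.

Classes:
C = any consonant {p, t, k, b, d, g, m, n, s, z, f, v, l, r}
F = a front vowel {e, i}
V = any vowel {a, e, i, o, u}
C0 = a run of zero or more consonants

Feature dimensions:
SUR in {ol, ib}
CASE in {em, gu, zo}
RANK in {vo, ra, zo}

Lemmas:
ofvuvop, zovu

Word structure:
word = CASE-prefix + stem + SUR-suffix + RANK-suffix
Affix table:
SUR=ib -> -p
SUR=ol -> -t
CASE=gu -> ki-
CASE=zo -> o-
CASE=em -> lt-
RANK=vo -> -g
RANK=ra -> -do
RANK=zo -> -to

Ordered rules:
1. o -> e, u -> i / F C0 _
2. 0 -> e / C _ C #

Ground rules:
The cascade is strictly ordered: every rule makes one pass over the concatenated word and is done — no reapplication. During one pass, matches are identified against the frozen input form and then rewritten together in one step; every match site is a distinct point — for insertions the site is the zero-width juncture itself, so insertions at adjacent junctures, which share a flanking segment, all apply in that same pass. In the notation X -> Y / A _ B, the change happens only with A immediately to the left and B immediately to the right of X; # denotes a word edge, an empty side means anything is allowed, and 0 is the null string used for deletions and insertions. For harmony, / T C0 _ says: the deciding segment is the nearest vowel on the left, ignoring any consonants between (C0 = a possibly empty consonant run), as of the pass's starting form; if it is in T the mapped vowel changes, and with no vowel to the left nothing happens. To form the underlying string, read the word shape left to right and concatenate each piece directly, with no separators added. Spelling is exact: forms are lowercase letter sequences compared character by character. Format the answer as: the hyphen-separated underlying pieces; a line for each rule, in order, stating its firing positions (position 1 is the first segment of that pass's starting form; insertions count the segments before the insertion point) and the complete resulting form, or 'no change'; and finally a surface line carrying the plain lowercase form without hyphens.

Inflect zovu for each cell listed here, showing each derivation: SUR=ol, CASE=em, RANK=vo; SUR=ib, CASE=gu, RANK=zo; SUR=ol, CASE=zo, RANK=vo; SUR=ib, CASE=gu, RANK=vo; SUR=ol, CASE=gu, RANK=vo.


cell SUR=ol, CASE=em, RANK=vo:
underlying: lt-zovu-t-g
1. o -> e, u -> i / F C0 _: no change
2. 0 -> e / C _ C #: inserts after position(s) 7: ltzovuteg
surface: ltzovuteg

cell SUR=ib, CASE=gu, RANK=zo:
underlying: ki-zovu-p-to
1. o -> e, u -> i / F C0 _: fires at position(s) 4: kizevupto
2. 0 -> e / C _ C #: no change
surface: kizevupto

cell SUR=ol, CASE=zo, RANK=vo:
underlying: o-zovu-t-g
1. o -> e, u -> i / F C0 _: no change
2. 0 -> e / C _ C #: inserts after position(s) 6: ozovuteg
surface: ozovuteg

cell SUR=ib, CASE=gu, RANK=vo:
underlying: ki-zovu-p-g
1. o -> e, u -> i / F C0 _: fires at position(s) 4: kizevupg
2. 0 -> e / C _ C #: inserts after position(s) 7: kizevupeg
surface: kizevupeg

cell SUR=ol, CASE=gu, RANK=vo:
underlying: ki-zovu-t-g
1. o -> e, u -> i / F C0 _: fires at position(s) 4: kizevutg
2. 0 -> e / C _ C #: inserts after position(s) 7: kizevuteg
surface: kizevuteg


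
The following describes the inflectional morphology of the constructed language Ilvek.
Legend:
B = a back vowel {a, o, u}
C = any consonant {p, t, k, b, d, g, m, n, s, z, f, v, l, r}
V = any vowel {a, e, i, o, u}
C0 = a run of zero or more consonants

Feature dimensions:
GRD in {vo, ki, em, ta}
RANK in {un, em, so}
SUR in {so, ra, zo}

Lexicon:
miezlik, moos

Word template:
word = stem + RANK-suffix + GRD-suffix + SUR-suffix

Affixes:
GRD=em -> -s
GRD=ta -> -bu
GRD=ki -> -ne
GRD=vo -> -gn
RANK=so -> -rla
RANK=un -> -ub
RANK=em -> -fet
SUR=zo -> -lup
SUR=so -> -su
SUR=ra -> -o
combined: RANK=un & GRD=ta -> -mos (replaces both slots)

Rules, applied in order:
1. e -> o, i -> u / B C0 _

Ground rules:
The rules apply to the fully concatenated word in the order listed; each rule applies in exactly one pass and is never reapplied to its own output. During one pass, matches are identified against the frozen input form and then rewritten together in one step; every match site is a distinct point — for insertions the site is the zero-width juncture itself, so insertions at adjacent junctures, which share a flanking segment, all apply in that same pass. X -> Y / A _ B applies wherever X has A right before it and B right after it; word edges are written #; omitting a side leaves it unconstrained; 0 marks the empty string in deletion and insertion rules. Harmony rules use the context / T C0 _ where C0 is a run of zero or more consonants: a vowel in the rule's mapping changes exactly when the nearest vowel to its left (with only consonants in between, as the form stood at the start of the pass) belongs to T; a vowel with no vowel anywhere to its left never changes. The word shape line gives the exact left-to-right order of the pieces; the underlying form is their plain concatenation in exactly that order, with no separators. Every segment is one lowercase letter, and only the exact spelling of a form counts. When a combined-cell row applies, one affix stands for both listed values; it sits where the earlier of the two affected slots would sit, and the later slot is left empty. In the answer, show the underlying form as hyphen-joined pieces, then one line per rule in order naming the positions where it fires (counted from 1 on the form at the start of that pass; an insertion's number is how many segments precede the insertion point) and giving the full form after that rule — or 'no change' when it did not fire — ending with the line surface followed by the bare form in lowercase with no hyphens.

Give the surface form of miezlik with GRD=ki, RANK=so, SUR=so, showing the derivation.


underlying: miezlik-rla-ne-su
1. e -> o, i -> u / B C0 _: fires at position(s) 12: miezlikrlanosu
surface: miezlikrlanosu


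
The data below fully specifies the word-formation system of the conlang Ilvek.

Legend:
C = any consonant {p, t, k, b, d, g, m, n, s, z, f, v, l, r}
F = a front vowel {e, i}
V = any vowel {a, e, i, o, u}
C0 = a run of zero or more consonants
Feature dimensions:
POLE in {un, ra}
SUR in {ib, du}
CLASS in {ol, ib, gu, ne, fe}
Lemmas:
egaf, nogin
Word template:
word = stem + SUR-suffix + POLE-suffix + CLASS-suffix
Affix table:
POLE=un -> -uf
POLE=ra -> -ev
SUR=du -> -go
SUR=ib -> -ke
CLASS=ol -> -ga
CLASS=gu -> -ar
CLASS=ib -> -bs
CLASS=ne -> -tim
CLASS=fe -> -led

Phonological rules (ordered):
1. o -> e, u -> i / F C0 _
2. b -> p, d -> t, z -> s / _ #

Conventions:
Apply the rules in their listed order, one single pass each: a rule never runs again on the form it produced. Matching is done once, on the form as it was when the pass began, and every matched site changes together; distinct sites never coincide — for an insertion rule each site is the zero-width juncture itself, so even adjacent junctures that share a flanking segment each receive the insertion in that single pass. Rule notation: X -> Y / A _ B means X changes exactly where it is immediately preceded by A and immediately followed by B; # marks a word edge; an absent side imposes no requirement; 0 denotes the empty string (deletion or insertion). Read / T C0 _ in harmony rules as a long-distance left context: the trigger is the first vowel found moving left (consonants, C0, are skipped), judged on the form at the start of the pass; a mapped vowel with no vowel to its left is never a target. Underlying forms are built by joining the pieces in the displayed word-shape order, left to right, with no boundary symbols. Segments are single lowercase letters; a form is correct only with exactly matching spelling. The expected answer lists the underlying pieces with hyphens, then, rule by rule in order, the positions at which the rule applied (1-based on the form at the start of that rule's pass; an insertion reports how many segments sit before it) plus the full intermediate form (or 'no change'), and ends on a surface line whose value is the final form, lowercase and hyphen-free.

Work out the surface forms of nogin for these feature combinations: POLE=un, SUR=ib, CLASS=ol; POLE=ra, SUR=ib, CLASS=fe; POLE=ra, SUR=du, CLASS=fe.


cell POLE=un, SUR=ib, CLASS=ol:
underlying: nogin-ke-uf-ga
1. o -> e, u -> i / F C0 _: fires at position(s) 8: noginkeifga
2. b -> p, d -> t, z -> s / _ #: no change
surface: noginkeifga

cell POLE=ra, SUR=ib, CLASS=fe:
underlying: nogin-ke-ev-led
1. o -> e, u -> i / F C0 _: no change
2. b -> p, d -> t, z -> s / _ #: fires at position(s) 12: noginkeevlet
surface: noginkeevlet

cell POLE=ra, SUR=du, CLASS=fe:
underlying: nogin-go-ev-led
1. o -> e, u -> i / F C0 _: fires at position(s) 7: nogingeevled
2. b -> p, d -> t, z -> s / _ #: fires at position(s) 12: nogingeevlet
surface: nogingeevlet


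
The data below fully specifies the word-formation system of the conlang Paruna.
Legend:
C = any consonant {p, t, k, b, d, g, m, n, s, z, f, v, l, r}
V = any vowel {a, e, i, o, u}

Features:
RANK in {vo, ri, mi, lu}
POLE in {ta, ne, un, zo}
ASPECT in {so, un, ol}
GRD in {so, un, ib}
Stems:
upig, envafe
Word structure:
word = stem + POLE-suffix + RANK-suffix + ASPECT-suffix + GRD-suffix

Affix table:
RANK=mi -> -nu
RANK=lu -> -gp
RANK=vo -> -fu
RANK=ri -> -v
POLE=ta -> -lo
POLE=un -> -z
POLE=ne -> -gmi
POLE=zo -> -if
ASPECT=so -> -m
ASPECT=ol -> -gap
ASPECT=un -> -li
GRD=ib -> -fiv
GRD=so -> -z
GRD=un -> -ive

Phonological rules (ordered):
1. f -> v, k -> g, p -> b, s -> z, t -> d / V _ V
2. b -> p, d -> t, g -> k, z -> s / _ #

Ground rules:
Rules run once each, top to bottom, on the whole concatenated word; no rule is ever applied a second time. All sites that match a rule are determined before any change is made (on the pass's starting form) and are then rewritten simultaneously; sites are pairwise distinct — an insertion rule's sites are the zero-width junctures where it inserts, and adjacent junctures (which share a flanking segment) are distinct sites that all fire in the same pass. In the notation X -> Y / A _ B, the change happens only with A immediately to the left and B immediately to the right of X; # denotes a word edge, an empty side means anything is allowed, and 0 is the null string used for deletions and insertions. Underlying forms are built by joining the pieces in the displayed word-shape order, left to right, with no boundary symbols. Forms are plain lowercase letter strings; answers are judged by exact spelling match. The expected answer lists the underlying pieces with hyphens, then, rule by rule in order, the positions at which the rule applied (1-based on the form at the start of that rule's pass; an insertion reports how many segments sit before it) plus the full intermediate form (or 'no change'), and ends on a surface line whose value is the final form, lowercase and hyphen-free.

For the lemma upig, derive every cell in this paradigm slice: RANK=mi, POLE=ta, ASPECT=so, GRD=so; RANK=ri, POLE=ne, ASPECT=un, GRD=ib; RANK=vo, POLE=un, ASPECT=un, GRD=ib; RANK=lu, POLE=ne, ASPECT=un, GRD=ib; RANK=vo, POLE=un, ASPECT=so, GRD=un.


cell RANK=mi, POLE=ta, ASPECT=so, GRD=so:
underlying: upig-lo-nu-m-z
1. f -> v, k -> g, p -> b, s -> z, t -> d / V _ V: fires at position(s) 2: ubiglonumz
2. b -> p, d -> t, g -> k, z -> s / _ #: fires at position(s) 10: ubiglonums
surface: ubiglonums

cell RANK=ri, POLE=ne, ASPECT=un, GRD=ib:
underlying: upig-gmi-v-li-fiv
1. f -> v, k -> g, p -> b, s -> z, t -> d / V _ V: fires at position(s) 2, 11: ubiggmivliviv
2. b -> p, d -> t, g -> k, z -> s / _ #: no change
surface: ubiggmivliviv

cell RANK=vo, POLE=un, ASPECT=un, GRD=ib:
underlying: upig-z-fu-li-fiv
1. f -> v, k -> g, p -> b, s -> z, t -> d / V _ V: fires at position(s) 2, 10: ubigzfuliviv
2. b -> p, d -> t, g -> k, z -> s / _ #: no change
surface: ubigzfuliviv

cell RANK=lu, POLE=ne, ASPECT=un, GRD=ib:
underlying: upig-gmi-gp-li-fiv
1. f -> v, k -> g, p -> b, s -> z, t -> d / V _ V: fires at position(s) 2, 12: ubiggmigpliviv
2. b -> p, d -> t, g -> k, z -> s / _ #: no change
surface: ubiggmigpliviv

cell RANK=vo, POLE=un, ASPECT=so, GRD=un:
underlying: upig-z-fu-m-ive
1. f -> v, k -> g, p -> b, s -> z, t -> d / V _ V: fires at position(s) 2: ubigzfumive
2. b -> p, d -> t, g -> k, z -> s / _ #: no change
surface: ubigzfumive


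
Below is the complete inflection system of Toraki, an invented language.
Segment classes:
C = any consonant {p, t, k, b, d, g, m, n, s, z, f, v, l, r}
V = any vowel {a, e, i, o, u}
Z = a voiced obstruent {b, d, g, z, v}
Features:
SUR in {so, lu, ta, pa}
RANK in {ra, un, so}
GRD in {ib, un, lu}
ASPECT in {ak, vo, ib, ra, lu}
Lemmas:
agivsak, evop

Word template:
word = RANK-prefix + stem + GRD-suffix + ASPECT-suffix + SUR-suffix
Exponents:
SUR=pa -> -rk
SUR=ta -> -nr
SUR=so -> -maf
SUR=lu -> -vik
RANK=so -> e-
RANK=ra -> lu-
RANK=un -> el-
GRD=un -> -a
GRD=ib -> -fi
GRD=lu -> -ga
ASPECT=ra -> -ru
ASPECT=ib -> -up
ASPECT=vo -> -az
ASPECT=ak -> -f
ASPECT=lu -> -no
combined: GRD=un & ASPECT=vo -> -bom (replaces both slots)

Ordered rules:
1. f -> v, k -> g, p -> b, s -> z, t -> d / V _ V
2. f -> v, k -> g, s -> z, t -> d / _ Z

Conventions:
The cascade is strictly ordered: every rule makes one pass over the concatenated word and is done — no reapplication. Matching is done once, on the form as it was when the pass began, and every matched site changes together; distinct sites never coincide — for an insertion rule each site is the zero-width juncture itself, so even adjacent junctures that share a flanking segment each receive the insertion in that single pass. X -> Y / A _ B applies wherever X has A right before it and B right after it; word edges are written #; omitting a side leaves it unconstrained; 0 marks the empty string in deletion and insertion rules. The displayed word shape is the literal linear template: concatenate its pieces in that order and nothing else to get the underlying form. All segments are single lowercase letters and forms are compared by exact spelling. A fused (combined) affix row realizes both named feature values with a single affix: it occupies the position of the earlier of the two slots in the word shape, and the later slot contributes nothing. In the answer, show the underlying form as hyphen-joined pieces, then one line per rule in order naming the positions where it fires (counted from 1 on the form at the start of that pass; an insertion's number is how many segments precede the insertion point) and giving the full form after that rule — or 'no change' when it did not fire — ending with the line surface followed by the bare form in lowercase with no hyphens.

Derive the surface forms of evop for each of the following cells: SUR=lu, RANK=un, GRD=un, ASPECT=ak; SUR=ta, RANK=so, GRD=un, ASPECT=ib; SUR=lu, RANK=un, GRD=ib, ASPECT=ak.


cell SUR=lu, RANK=un, GRD=un, ASPECT=ak:
underlying: el-evop-a-f-vik
1. f -> v, k -> g, p -> b, s -> z, t -> d / V _ V: fires at position(s) 6: elevobafvik
2. f -> v, k -> g, s -> z, t -> d / _ Z: fires at position(s) 8: elevobavvik
surface: elevobavvik

cell SUR=ta, RANK=so, GRD=un, ASPECT=ib:
underlying: e-evop-a-up-nr
1. f -> v, k -> g, p -> b, s -> z, t -> d / V _ V: fires at position(s) 5: eevobaupnr
2. f -> v, k -> g, s -> z, t -> d / _ Z: no change
surface: eevobaupnr

cell SUR=lu, RANK=un, GRD=ib, ASPECT=ak:
underlying: el-evop-fi-f-vik
1. f -> v, k -> g, p -> b, s -> z, t -> d / V _ V: no change
2. f -> v, k -> g, s -> z, t -> d / _ Z: fires at position(s) 9: elevopfivvik
surface: elevopfivvik


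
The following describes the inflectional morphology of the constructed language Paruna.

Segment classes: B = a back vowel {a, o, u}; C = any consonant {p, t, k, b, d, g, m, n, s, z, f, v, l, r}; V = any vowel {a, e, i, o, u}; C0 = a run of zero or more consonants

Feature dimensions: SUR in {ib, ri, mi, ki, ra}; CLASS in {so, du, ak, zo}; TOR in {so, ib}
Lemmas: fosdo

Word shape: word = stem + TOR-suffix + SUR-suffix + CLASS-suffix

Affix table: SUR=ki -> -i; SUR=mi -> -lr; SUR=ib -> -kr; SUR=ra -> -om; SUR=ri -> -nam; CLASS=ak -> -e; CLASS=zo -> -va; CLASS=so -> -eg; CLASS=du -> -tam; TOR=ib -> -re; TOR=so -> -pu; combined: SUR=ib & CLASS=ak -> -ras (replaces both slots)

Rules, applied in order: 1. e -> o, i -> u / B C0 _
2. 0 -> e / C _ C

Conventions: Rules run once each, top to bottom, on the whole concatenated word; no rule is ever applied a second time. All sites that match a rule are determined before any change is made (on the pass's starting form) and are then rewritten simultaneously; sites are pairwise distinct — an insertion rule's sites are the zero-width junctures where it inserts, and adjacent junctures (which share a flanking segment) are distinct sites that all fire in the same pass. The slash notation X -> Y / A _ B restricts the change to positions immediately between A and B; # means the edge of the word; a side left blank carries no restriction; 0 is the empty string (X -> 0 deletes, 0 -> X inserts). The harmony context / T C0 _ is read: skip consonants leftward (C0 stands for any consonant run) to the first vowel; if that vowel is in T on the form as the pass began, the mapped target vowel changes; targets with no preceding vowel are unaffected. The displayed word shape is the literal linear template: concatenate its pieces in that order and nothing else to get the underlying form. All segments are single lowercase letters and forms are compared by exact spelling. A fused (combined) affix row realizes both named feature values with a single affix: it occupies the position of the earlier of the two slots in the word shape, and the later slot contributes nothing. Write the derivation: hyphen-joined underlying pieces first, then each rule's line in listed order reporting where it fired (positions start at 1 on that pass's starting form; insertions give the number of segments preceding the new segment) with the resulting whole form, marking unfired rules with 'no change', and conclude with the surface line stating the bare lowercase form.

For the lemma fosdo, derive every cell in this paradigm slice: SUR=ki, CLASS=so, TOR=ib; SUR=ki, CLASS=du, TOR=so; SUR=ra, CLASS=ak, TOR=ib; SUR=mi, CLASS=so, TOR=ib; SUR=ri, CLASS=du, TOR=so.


cell SUR=ki, CLASS=so, TOR=ib:
underlying: fosdo-re-i-eg
1. e -> o, i -> u / B C0 _: fires at position(s) 7: fosdoroieg
2. 0 -> e / C _ C: inserts after position(s) 3: fosedoroieg
surface: fosedoroieg

cell SUR=ki, CLASS=du, TOR=so:
underlying: fosdo-pu-i-tam
1. e -> o, i -> u / B C0 _: fires at position(s) 8: fosdopuutam
2. 0 -> e / C _ C: inserts after position(s) 3: fosedopuutam
surface: fosedopuutam

cell SUR=ra, CLASS=ak, TOR=ib:
underlying: fosdo-re-om-e
1. e -> o, i -> u / B C0 _: fires at position(s) 7, 10: fosdoroomo
2. 0 -> e / C _ C: inserts after position(s) 3: fosedoroomo
surface: fosedoroomo

cell SUR=mi, CLASS=so, TOR=ib:
underlying: fosdo-re-lr-eg
1. e -> o, i -> u / B C0 _: fires at position(s) 7: fosdorolreg
2. 0 -> e / C _ C: inserts after position(s) 3, 8: fosedorolereg
surface: fosedorolereg

cell SUR=ri, CLASS=du, TOR=so:
underlying: fosdo-pu-nam-tam
1. e -> o, i -> u / B C0 _: no change
2. 0 -> e / C _ C: inserts after position(s) 3, 10: fosedopunametam
surface: fosedopunametam


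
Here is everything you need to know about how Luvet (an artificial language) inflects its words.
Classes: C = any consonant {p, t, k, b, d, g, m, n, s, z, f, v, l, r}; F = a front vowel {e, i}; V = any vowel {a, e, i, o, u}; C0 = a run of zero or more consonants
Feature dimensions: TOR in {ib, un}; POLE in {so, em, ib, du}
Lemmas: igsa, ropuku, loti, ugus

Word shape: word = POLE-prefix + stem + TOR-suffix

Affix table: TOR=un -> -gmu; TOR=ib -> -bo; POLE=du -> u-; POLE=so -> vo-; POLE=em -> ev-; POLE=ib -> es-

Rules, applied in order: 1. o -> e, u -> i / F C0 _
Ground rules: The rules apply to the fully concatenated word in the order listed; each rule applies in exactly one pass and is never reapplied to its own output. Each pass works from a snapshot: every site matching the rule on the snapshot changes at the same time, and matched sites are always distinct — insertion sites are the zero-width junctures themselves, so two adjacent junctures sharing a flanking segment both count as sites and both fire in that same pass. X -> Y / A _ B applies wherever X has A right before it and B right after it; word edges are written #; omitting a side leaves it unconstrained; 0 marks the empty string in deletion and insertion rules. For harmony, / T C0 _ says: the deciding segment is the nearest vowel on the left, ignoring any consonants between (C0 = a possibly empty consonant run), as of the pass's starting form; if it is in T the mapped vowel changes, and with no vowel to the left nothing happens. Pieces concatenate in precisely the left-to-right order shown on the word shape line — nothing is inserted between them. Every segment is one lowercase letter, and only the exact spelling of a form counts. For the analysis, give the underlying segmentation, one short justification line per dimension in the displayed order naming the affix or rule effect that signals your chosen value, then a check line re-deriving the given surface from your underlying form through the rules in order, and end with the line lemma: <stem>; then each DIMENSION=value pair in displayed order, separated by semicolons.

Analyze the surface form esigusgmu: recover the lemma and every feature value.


underlying: es-ugus-gmu
TOR=un - signalled by the affix -gmu
POLE=ib - signalled by the affix es-
check: esugusgmu -> esigusgmu
lemma: ugus; TOR=un; POLE=ib


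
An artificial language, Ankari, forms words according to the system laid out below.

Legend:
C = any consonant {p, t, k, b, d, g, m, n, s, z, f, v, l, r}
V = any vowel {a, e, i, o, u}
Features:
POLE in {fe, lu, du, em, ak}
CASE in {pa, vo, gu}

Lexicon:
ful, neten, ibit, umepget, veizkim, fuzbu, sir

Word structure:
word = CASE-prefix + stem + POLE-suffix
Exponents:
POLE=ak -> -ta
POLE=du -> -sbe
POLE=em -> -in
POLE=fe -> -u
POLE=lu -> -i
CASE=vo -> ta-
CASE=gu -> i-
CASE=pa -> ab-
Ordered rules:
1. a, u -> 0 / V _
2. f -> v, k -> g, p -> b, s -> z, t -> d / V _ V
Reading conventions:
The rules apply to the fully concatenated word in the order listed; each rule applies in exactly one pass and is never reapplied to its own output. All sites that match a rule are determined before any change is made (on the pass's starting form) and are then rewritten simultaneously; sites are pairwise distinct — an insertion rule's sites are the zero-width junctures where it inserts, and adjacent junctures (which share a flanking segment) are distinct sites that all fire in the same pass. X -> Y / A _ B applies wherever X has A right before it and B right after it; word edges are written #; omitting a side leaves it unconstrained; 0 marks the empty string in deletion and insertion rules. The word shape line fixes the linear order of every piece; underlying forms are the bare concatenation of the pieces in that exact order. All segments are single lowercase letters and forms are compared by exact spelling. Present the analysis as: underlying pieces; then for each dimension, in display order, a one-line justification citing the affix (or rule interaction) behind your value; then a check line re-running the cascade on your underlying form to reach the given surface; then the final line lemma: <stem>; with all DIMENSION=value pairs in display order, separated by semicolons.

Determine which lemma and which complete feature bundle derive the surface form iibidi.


underlying: i-ibit-i
POLE=lu - signalled by the affix -i
CASE=gu - signalled by the affix i-
check: iibiti -> iibiti -> iibidi
lemma: ibit; POLE=lu; CASE=gu


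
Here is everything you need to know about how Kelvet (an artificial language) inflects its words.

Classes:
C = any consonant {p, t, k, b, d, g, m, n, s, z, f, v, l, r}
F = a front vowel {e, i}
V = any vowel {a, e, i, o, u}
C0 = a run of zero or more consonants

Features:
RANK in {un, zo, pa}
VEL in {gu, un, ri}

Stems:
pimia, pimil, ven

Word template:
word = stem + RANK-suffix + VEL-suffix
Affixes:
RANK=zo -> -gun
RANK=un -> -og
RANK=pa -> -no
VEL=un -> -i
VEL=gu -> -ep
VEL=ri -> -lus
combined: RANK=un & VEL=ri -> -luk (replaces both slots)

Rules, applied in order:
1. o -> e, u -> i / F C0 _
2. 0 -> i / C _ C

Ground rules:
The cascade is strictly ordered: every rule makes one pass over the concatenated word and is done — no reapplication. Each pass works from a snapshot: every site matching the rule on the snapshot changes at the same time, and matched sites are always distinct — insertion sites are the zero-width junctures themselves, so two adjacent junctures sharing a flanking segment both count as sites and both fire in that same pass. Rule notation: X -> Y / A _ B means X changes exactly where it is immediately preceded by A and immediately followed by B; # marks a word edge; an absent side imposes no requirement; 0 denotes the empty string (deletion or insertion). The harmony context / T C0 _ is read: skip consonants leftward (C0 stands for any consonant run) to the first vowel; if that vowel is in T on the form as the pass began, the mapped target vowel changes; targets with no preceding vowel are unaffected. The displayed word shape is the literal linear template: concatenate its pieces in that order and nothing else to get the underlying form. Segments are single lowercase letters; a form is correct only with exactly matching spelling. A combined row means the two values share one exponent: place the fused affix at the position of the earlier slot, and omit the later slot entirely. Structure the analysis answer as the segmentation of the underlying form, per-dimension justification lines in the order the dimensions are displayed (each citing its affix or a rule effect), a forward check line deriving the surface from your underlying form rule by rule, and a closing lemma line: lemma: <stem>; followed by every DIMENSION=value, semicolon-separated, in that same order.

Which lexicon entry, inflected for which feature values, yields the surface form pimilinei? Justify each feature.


underlying: pimil-no-i
RANK=pa - signalled by the affix -no
VEL=un - signalled by the affix -i
check: pimilnoi -> pimilnei -> pimilinei
lemma: pimil; RANK=pa; VEL=un


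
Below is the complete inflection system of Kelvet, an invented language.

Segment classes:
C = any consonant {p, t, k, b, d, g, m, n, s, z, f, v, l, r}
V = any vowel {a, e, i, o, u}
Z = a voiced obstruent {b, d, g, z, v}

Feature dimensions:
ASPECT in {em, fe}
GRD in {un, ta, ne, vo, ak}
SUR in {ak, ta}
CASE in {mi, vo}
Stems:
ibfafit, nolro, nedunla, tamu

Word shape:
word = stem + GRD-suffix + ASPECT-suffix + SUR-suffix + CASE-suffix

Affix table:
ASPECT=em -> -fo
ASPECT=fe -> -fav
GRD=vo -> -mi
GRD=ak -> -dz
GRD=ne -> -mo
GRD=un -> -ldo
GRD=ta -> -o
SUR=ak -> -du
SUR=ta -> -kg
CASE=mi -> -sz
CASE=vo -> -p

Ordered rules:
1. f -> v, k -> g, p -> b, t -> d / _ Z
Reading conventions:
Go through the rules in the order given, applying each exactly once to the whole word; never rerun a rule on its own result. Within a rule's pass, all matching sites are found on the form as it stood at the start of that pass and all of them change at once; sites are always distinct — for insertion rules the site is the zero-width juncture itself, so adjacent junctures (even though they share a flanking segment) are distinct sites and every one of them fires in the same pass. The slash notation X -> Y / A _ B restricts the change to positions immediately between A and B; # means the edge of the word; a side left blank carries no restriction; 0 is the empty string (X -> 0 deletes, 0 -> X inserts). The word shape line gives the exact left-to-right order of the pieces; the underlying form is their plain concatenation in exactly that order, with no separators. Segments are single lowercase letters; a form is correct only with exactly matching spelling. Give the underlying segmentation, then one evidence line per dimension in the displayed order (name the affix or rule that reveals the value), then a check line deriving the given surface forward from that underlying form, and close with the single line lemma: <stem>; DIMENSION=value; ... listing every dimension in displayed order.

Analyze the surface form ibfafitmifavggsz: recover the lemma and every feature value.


underlying: ibfafit-mi-fav-kg-sz
ASPECT=fe - signalled by the affix -fav
GRD=vo - signalled by the affix -mi
SUR=ta - signalled by the affix -kg
CASE=mi - signalled by the affix -sz
check: ibfafitmifavkgsz -> ibfafitmifavggsz
lemma: ibfafit; ASPECT=fe; GRD=vo; SUR=ta; CASE=mi


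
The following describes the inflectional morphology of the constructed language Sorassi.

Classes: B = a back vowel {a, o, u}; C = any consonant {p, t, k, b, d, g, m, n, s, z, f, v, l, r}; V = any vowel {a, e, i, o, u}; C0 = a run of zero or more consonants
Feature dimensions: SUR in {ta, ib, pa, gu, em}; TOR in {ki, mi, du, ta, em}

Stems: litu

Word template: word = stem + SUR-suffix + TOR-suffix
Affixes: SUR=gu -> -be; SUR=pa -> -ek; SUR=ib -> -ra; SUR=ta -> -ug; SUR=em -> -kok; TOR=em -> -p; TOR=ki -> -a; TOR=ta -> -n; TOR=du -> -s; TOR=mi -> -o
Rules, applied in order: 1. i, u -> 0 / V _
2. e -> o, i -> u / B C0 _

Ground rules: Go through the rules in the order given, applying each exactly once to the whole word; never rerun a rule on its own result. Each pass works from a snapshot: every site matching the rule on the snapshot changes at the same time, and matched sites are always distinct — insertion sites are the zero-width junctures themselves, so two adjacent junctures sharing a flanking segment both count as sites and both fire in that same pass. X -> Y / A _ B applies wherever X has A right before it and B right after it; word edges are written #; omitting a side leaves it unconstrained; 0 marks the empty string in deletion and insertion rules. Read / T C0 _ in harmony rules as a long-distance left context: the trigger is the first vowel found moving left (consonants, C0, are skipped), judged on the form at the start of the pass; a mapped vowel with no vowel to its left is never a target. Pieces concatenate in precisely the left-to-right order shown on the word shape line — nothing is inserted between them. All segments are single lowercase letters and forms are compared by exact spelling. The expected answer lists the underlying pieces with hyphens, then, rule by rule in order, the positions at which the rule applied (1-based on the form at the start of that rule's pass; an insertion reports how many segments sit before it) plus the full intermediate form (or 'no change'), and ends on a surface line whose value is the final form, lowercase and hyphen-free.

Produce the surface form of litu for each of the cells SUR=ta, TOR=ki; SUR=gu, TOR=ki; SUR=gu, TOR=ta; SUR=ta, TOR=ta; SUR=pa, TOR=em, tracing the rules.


cell SUR=ta, TOR=ki:
underlying: litu-ug-a
1. i, u -> 0 / V _: fires at position(s) 5: lituga
2. e -> o, i -> u / B C0 _: no change
surface: lituga

cell SUR=gu, TOR=ki:
underlying: litu-be-a
1. i, u -> 0 / V _: no change
2. e -> o, i -> u / B C0 _: fires at position(s) 6: lituboa
surface: lituboa

cell SUR=gu, TOR=ta:
underlying: litu-be-n
1. i, u -> 0 / V _: no change
2. e -> o, i -> u / B C0 _: fires at position(s) 6: litubon
surface: litubon

cell SUR=ta, TOR=ta:
underlying: litu-ug-n
1. i, u -> 0 / V _: fires at position(s) 5: litugn
2. e -> o, i -> u / B C0 _: no change
surface: litugn

cell SUR=pa, TOR=em:
underlying: litu-ek-p
1. i, u -> 0 / V _: no change
2. e -> o, i -> u / B C0 _: fires at position(s) 5: lituokp
surface: lituokp


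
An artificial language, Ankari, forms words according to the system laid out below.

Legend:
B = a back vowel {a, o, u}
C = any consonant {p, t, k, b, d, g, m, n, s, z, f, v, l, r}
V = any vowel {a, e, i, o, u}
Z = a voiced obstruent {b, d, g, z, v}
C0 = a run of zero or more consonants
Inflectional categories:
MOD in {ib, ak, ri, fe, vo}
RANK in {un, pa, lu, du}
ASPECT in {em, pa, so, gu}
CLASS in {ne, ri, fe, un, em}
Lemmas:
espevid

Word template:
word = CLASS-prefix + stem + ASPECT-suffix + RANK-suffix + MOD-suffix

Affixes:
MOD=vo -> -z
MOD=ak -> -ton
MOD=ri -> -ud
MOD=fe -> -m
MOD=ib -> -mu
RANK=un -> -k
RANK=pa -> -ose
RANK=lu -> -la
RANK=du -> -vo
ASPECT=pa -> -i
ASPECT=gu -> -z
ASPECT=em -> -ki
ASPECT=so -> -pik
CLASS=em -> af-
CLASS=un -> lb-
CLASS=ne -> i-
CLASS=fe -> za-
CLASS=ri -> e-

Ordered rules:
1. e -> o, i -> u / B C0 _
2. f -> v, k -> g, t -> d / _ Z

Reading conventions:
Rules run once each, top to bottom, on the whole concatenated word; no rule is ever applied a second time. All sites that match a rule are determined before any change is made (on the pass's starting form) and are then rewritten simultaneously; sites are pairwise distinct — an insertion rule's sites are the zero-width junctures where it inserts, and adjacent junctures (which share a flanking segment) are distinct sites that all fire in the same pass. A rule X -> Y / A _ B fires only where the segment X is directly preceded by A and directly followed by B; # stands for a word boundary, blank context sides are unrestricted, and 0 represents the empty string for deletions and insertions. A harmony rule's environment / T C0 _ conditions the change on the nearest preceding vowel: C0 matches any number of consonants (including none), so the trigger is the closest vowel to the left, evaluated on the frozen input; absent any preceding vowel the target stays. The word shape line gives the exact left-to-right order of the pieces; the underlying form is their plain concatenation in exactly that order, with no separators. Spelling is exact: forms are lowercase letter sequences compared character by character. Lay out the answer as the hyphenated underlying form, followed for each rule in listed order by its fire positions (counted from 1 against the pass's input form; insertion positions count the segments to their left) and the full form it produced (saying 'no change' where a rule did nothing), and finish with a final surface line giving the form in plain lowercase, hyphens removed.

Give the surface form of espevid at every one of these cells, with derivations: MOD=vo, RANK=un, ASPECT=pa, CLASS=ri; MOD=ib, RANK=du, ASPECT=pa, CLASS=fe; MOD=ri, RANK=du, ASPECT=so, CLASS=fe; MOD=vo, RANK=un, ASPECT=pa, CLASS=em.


cell MOD=vo, RANK=un, ASPECT=pa, CLASS=ri:
underlying: e-espevid-i-k-z
1. e -> o, i -> u / B C0 _: no change
2. f -> v, k -> g, t -> d / _ Z: fires at position(s) 10: eespevidigz
surface: eespevidigz

cell MOD=ib, RANK=du, ASPECT=pa, CLASS=fe:
underlying: za-espevid-i-vo-mu
1. e -> o, i -> u / B C0 _: fires at position(s) 3: zaospevidivomu
2. f -> v, k -> g, t -> d / _ Z: no change
surface: zaospevidivomu

cell MOD=ri, RANK=du, ASPECT=so, CLASS=fe:
underlying: za-espevid-pik-vo-ud
1. e -> o, i -> u / B C0 _: fires at position(s) 3: zaospevidpikvoud
2. f -> v, k -> g, t -> d / _ Z: fires at position(s) 12: zaospevidpigvoud
surface: zaospevidpigvoud

cell MOD=vo, RANK=un, ASPECT=pa, CLASS=em:
underlying: af-espevid-i-k-z
1. e -> o, i -> u / B C0 _: fires at position(s) 3: afospevidikz
2. f -> v, k -> g, t -> d / _ Z: fires at position(s) 11: afospevidigz
surface: afospevidigz
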